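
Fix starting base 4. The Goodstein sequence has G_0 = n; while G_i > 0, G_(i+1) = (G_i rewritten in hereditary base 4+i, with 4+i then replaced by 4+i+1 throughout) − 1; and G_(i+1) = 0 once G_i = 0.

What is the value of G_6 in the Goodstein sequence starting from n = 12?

G_0=12  [base 4] 3·4  →[4↦5]→  3·5 = 15  −1 ⇒ G_1=14
G_1=14  [base 5] 2·5 + 4  →[5↦6]→  2·6 + 4 = 16  −1 ⇒ G_2=15
G_2=15  [base 6] 2·6 + 3  →[6↦7]→  2·7 + 3 = 17  −1 ⇒ G_3=16
G_3=16  [base 7] 2·7 + 2  →[7↦8]→  2·8 + 2 = 18  −1 ⇒ G_4=17
G_4=17  [base 8] 2·8 + 1  →[8↦9]→  2·9 + 1 = 19  −1 ⇒ G_5=18
G_5=18  [base 9] 2·9  →[9↦10]→  2·10 = 20  −1 ⇒ G_6=19

19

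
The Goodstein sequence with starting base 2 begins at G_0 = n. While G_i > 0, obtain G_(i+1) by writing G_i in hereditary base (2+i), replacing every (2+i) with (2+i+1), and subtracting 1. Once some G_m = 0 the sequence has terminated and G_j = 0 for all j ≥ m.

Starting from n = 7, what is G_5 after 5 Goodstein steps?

823543

G_0 = 7. HB_2(7) = 2^2 + 2 + 1. Bump = 31. G_1 = 30.
G_1 = 30. HB_3(30) = 3^3 + 3. Bump = 260. G_2 = 259.
G_2 = 259. HB_4(259) = 4^4 + 3. Bump = 3128. G_3 = 3127.
G_3 = 3127. HB_5(3127) = 5^5 + 2. Bump = 46658. G_4 = 46657.
G_4 = 46657. HB_6(46657) = 6^6 + 1. Bump = 823544. G_5 = 823543.
G_5 = 823543. HB_7(823543) = 7^7. Bump = 16777216. G_6 = 16777215.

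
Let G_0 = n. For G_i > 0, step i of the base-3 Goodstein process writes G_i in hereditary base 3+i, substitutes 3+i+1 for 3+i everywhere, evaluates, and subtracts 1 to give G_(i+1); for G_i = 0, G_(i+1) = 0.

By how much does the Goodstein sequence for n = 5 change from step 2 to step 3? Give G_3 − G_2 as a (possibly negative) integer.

0

(0) 5|_3 = 3 + 2 ↦ 4 + 2|_4 = 6 ⇒ 5
(1) 5|_4 = 4 + 1 ↦ 5 + 1|_5 = 6 ⇒ 5
(2) 5|_5 = 5 ↦ 6|_6 = 6 ⇒ 5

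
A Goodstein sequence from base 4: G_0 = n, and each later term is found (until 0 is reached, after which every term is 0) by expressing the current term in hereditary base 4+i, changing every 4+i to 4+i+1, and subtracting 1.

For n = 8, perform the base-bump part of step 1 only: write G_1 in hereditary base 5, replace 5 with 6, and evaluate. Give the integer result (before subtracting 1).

base 4: 8 = 2·4; at 5: 2·5 = 10; next = 9
base 5: 9 = 5 + 4; at 6: 6 + 4 = 10; next = 9

10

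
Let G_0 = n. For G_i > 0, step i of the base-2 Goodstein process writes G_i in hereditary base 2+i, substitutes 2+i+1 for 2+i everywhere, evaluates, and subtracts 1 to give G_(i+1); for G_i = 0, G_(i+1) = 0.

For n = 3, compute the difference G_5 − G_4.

-1

G_0=3  [base 2] 2 + 1  →[2↦3]→  3 + 1 = 4  −1 ⇒ G_1=3
G_1=3  [base 3] 3  →[3↦4]→  4 = 4  −1 ⇒ G_2=3
G_2=3  [base 4] 3  →[4↦5]→  3 = 3  −1 ⇒ G_3=2
G_3=2  [base 5] 2  →[5↦6]→  2 = 2  −1 ⇒ G_4=1
G_4=1  [base 6] 1  →[6↦7]→  1 = 1  −1 ⇒ G_5=0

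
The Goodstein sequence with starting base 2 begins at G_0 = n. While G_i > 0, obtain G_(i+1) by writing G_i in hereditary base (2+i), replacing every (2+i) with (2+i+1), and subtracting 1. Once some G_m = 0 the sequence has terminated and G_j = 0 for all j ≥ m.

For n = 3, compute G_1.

(0) 3|_2 = 2 + 1 ↦ 3 + 1|_3 = 4 ⇒ 3
(1) 3|_3 = 3 ↦ 4|_4 = 4 ⇒ 3

3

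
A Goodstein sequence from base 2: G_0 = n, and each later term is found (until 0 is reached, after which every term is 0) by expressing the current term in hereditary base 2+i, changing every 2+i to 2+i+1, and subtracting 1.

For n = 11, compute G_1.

84

G_0=11  [base 2] 2^(2 + 1) + 2 + 1  →[2↦3]→  3^(3 + 1) + 3 + 1 = 85  −1 ⇒ G_1=84
G_1=84  [base 3] 3^(3 + 1) + 3  →[3↦4]→  4^(4 + 1) + 4 = 1028  −1 ⇒ G_2=1027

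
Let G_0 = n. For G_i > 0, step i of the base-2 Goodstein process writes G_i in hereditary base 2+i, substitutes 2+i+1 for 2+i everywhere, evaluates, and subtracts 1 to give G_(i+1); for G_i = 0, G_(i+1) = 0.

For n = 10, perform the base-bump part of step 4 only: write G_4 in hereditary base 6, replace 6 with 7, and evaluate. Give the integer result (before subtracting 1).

G_0=10  [base 2] 2^(2 + 1) + 2  →[2↦3]→  3^(3 + 1) + 3 = 84  −1 ⇒ G_1=83
G_1=83  [base 3] 3^(3 + 1) + 2  →[3↦4]→  4^(4 + 1) + 2 = 1026  −1 ⇒ G_2=1025
G_2=1025  [base 4] 4^(4 + 1) + 1  →[4↦5]→  5^(5 + 1) + 1 = 15626  −1 ⇒ G_3=15625
G_3=15625  [base 5] 5^(5 + 1)  →[5↦6]→  6^(6 + 1) = 279936  −1 ⇒ G_4=279935

4215755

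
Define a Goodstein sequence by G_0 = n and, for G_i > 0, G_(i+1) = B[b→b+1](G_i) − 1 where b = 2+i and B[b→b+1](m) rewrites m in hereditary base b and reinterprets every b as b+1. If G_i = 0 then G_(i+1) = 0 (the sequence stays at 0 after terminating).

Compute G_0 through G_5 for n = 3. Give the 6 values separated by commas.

(0) 3|_2 = 2 + 1 ↦ 3 + 1|_3 = 4 ⇒ 3
(1) 3|_3 = 3 ↦ 4|_4 = 4 ⇒ 3
(2) 3|_4 = 3 ↦ 3|_5 = 3 ⇒ 2
(3) 2|_5 = 2 ↦ 2|_6 = 2 ⇒ 1
(4) 1|_6 = 1 ↦ 1|_7 = 1 ⇒ 0

3, 3, 3, 2, 1, 0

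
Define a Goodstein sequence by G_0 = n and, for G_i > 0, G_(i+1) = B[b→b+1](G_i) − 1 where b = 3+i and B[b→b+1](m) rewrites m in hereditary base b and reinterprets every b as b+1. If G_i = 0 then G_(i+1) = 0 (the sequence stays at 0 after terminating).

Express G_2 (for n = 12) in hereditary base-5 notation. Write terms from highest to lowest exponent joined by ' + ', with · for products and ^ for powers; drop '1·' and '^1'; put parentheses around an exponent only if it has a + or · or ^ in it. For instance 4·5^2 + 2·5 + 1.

5^2 + 2

[0] 12 ≡ 3^2 + 3 (base 3). Lift 4: 20. −1: 19.
[1] 19 ≡ 4^2 + 3 (base 4). Lift 5: 28. −1: 27.
[2] 27 ≡ 5^2 + 2 (base 5). Lift 6: 38. −1: 37.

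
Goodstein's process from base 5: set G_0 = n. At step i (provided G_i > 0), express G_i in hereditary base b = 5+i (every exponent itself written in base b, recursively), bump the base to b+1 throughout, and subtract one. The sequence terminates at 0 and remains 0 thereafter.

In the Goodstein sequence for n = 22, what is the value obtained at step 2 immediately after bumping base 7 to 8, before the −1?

[0] 22 ≡ 4·5 + 2 (base 5). Lift 6: 26. −1: 25.
[1] 25 ≡ 4·6 + 1 (base 6). Lift 7: 29. −1: 28.

32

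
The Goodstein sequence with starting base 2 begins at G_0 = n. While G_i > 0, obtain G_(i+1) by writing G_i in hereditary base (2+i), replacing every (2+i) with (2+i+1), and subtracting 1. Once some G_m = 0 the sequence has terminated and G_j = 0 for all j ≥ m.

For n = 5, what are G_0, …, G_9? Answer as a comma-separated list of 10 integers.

(0) 5|_2 = 2^2 + 1 ↦ 3^3 + 1|_3 = 28 ⇒ 27
(1) 27|_3 = 3^3 ↦ 4^4|_4 = 256 ⇒ 255
(2) 255|_4 = 3·4^3 + 3·4^2 + 3·4 + 3 ↦ 3·5^3 + 3·5^2 + 3·5 + 3|_5 = 468 ⇒ 467
(3) 467|_5 = 3·5^3 + 3·5^2 + 3·5 + 2 ↦ 3·6^3 + 3·6^2 + 3·6 + 2|_6 = 776 ⇒ 775
(4) 775|_6 = 3·6^3 + 3·6^2 + 3·6 + 1 ↦ 3·7^3 + 3·7^2 + 3·7 + 1|_7 = 1198 ⇒ 1197
(5) 1197|_7 = 3·7^3 + 3·7^2 + 3·7 ↦ 3·8^3 + 3·8^2 + 3·8|_8 = 1752 ⇒ 1751
(6) 1751|_8 = 3·8^3 + 3·8^2 + 2·8 + 7 ↦ 3·9^3 + 3·9^2 + 2·9 + 7|_9 = 2455 ⇒ 2454
(7) 2454|_9 = 3·9^3 + 3·9^2 + 2·9 + 6 ↦ 3·10^3 + 3·10^2 + 2·10 + 6|_10 = 3326 ⇒ 3325
(8) 3325|_10 = 3·10^3 + 3·10^2 + 2·10 + 5 ↦ 3·11^3 + 3·11^2 + 2·11 + 5|_11 = 4383 ⇒ 4382

5, 27, 255, 467, 775, 1197, 1751, 2454, 3325, 4382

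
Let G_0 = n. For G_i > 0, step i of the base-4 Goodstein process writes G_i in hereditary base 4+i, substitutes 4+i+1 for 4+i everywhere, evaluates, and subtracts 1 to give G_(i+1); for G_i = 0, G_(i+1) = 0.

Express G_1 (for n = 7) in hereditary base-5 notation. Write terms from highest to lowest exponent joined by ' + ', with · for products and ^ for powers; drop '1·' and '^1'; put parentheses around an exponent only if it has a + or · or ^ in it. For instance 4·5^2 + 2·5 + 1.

(0) 7|_4 = 4 + 3 ↦ 5 + 3|_5 = 8 ⇒ 7
(1) 7|_5 = 5 + 2 ↦ 6 + 2|_6 = 8 ⇒ 7

5 + 2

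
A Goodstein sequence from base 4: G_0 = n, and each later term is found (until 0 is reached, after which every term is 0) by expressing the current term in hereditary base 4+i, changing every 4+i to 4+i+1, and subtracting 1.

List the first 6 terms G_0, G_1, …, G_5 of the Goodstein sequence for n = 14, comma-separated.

G_0 = 14. HB_4(14) = 3·4 + 2. Bump = 17. G_1 = 16.
G_1 = 16. HB_5(16) = 3·5 + 1. Bump = 19. G_2 = 18.
G_2 = 18. HB_6(18) = 3·6. Bump = 21. G_3 = 20.
G_3 = 20. HB_7(20) = 2·7 + 6. Bump = 22. G_4 = 21.
G_4 = 21. HB_8(21) = 2·8 + 5. Bump = 23. G_5 = 22.

14, 16, 18, 20, 21, 22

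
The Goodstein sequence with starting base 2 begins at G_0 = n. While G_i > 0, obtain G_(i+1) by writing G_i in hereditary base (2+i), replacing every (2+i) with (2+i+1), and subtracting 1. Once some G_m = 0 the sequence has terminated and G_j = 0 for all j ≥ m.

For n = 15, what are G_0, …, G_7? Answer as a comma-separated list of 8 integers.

15, 111, 1283, 18752, 326593, 6588344, 150994943, 3524450280

[0] 15 ≡ 2^(2 + 1) + 2^2 + 2 + 1 (base 2). Lift 3: 112. −1: 111.
[1] 111 ≡ 3^(3 + 1) + 3^3 + 3 (base 3). Lift 4: 1284. −1: 1283.
[2] 1283 ≡ 4^(4 + 1) + 4^4 + 3 (base 4). Lift 5: 18753. −1: 18752.
[3] 18752 ≡ 5^(5 + 1) + 5^5 + 2 (base 5). Lift 6: 326594. −1: 326593.
[4] 326593 ≡ 6^(6 + 1) + 6^6 + 1 (base 6). Lift 7: 6588345. −1: 6588344.
[5] 6588344 ≡ 7^(7 + 1) + 7^7 (base 7). Lift 8: 150994944. −1: 150994943.
[6] 150994943 ≡ 8^(8 + 1) + 7·8^7 + 7·8^6 + 7·8^5 + 7·8^4 + 7·8^3 + 7·8^2 + 7·8 + 7 (base 8). Lift 9: 3524450281. −1: 3524450280.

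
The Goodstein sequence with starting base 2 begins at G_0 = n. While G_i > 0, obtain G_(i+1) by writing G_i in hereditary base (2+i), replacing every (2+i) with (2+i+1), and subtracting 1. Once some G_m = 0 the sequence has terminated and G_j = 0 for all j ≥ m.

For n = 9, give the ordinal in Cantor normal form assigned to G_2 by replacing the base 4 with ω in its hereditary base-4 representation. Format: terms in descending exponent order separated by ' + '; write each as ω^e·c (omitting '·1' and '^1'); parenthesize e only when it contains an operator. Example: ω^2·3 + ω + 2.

ω^ω·3 + ω^3·3 + ω^2·3 + ω·3 + 3

[0] 9 ≡ 2^(2 + 1) + 1 (base 2). Lift 3: 82. −1: 81.
[1] 81 ≡ 3^(3 + 1) (base 3). Lift 4: 1024. −1: 1023.
[2] 1023 ≡ 3·4^4 + 3·4^3 + 3·4^2 + 3·4 + 3 (base 4). Lift 5: 9843. −1: 9842.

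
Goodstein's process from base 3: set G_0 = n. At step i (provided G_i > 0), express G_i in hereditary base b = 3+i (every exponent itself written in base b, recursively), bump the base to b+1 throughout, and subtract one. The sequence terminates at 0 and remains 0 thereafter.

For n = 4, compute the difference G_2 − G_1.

0

(0) 4|_3 = 3 + 1 ↦ 4 + 1|_4 = 5 ⇒ 4
(1) 4|_4 = 4 ↦ 5|_5 = 5 ⇒ 4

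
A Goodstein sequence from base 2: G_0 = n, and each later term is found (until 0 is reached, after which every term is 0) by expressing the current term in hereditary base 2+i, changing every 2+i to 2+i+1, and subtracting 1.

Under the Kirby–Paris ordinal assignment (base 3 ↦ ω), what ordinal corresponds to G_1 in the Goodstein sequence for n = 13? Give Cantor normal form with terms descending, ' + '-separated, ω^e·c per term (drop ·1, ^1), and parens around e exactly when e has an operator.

ω^(ω + 1) + ω^ω

(0) 13|_2 = 2^(2 + 1) + 2^2 + 1 ↦ 3^(3 + 1) + 3^3 + 1|_3 = 109 ⇒ 108
(1) 108|_3 = 3^(3 + 1) + 3^3 ↦ 4^(4 + 1) + 4^4|_4 = 1280 ⇒ 1279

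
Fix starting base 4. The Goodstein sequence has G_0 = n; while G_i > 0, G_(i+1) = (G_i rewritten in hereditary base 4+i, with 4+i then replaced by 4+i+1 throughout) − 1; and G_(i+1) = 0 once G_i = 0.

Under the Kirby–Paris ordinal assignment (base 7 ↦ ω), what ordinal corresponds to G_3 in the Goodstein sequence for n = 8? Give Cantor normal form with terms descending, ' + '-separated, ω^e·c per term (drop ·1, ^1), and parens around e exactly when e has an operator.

ω + 2

8 —HB4→ 2·4 —bump→ 2·5 = 10 —(−1)→ 9
9 —HB5→ 5 + 4 —bump→ 6 + 4 = 10 —(−1)→ 9
9 —HB6→ 6 + 3 —bump→ 7 + 3 = 10 —(−1)→ 9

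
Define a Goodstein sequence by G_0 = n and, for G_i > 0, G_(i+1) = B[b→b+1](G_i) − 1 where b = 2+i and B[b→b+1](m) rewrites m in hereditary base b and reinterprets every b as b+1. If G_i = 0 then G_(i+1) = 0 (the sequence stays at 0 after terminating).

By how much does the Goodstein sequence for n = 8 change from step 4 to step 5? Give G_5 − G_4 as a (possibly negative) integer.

G_0 = 8. HB_2(8) = 2^(2 + 1). Bump = 81. G_1 = 80.
G_1 = 80. HB_3(80) = 2·3^3 + 2·3^2 + 2·3 + 2. Bump = 554. G_2 = 553.
G_2 = 553. HB_4(553) = 2·4^4 + 2·4^2 + 2·4 + 1. Bump = 6311. G_3 = 6310.
G_3 = 6310. HB_5(6310) = 2·5^5 + 2·5^2 + 2·5. Bump = 93396. G_4 = 93395.
G_4 = 93395. HB_6(93395) = 2·6^6 + 2·6^2 + 6 + 5. Bump = 1647196. G_5 = 1647195.

1553800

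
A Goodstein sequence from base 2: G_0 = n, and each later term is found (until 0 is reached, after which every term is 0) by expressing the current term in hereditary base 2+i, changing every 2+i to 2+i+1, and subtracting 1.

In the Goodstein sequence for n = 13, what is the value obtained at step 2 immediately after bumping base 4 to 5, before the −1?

i=0: 13 = 2^(2 + 1) + 2^2 + 1 (b=2); 2→3: 3^(3 + 1) + 3^3 + 1 = 109; 109−1 = 108
i=1: 108 = 3^(3 + 1) + 3^3 (b=3); 3→4: 4^(4 + 1) + 4^4 = 1280; 1280−1 = 1279
i=2: 1279 = 4^(4 + 1) + 3·4^3 + 3·4^2 + 3·4 + 3 (b=4); 4→5: 5^(5 + 1) + 3·5^3 + 3·5^2 + 3·5 + 3 = 16093; 16093−1 = 16092

16093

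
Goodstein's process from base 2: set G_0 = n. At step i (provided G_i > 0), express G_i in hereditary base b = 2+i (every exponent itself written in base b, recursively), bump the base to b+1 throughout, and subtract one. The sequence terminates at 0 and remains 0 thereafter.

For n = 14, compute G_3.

18750

base 2: 14 = 2^(2 + 1) + 2^2 + 2; at 3: 3^(3 + 1) + 3^3 + 3 = 111; next = 110
base 3: 110 = 3^(3 + 1) + 3^3 + 2; at 4: 4^(4 + 1) + 4^4 + 2 = 1282; next = 1281
base 4: 1281 = 4^(4 + 1) + 4^4 + 1; at 5: 5^(5 + 1) + 5^5 + 1 = 18751; next = 18750
base 5: 18750 = 5^(5 + 1) + 5^5; at 6: 6^(6 + 1) + 6^6 = 326592; next = 326591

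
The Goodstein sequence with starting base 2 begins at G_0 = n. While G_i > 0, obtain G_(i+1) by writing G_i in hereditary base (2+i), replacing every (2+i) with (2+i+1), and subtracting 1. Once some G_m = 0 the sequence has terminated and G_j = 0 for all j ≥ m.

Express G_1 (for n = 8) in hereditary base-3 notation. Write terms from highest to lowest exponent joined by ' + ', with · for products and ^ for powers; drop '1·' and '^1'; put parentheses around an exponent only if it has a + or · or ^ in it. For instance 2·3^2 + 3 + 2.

2·3^3 + 2·3^2 + 2·3 + 2

G_0=8  [base 2] 2^(2 + 1)  →[2↦3]→  3^(3 + 1) = 81  −1 ⇒ G_1=80
G_1=80  [base 3] 2·3^3 + 2·3^2 + 2·3 + 2  →[3↦4]→  2·4^4 + 2·4^2 + 2·4 + 2 = 554  −1 ⇒ G_2=553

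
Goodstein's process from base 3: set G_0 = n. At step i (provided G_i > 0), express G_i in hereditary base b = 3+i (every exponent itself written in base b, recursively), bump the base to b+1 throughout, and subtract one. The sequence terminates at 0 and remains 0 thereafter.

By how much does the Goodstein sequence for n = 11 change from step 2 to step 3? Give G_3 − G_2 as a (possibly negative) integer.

G_0=11  [base 3] 3^2 + 2  →[3↦4]→  4^2 + 2 = 18  −1 ⇒ G_1=17
G_1=17  [base 4] 4^2 + 1  →[4↦5]→  5^2 + 1 = 26  −1 ⇒ G_2=25
G_2=25  [base 5] 5^2  →[5↦6]→  6^2 = 36  −1 ⇒ G_3=35

10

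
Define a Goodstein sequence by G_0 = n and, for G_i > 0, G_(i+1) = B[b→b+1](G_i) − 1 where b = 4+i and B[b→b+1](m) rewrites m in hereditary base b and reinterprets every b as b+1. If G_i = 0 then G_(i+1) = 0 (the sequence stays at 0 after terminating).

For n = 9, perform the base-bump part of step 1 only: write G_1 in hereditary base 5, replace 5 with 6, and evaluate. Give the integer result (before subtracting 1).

12

i=0: 9 = 2·4 + 1 (b=4); 4→5: 2·5 + 1 = 11; 11−1 = 10
i=1: 10 = 2·5 (b=5); 5→6: 2·6 = 12; 12−1 = 11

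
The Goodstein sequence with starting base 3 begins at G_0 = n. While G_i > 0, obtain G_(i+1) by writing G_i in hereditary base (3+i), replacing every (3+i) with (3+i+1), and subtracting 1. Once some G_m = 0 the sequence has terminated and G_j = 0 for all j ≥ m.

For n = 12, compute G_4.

49

G_0 = 12. HB_3(12) = 3^2 + 3. Bump = 20. G_1 = 19.
G_1 = 19. HB_4(19) = 4^2 + 3. Bump = 28. G_2 = 27.
G_2 = 27. HB_5(27) = 5^2 + 2. Bump = 38. G_3 = 37.
G_3 = 37. HB_6(37) = 6^2 + 1. Bump = 50. G_4 = 49.
G_4 = 49. HB_7(49) = 7^2. Bump = 64. G_5 = 63.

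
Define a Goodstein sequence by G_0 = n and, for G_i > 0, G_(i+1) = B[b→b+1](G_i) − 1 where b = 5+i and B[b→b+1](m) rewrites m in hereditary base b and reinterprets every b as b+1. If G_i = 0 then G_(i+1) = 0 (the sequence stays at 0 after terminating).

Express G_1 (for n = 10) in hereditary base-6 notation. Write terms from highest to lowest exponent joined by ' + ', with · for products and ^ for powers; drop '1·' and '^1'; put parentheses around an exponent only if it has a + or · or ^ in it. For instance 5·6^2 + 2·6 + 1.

6 + 5

step 0: 10 = 2·5; sub 6 for 5: 2·6; = 12; G_1 = 12−1 = 11
step 1: 11 = 6 + 5; sub 7 for 6: 7 + 5; = 12; G_2 = 12−1 = 11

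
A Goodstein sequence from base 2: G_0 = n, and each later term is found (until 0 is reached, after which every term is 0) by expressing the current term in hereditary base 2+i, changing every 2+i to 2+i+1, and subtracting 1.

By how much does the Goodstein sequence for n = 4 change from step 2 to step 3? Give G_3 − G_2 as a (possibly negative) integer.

G_0=4  [base 2] 2^2  →[2↦3]→  3^3 = 27  −1 ⇒ G_1=26
G_1=26  [base 3] 2·3^2 + 2·3 + 2  →[3↦4]→  2·4^2 + 2·4 + 2 = 42  −1 ⇒ G_2=41
G_2=41  [base 4] 2·4^2 + 2·4 + 1  →[4↦5]→  2·5^2 + 2·5 + 1 = 61  −1 ⇒ G_3=60

19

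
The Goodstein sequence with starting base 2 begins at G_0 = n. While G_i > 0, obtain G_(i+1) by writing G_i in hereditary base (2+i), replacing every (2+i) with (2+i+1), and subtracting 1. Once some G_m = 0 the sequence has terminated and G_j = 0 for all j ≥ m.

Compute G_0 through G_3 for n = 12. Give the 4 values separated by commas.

G_0 = 12. HB_2(12) = 2^(2 + 1) + 2^2. Bump = 108. G_1 = 107.
G_1 = 107. HB_3(107) = 3^(3 + 1) + 2·3^2 + 2·3 + 2. Bump = 1066. G_2 = 1065.
G_2 = 1065. HB_4(1065) = 4^(4 + 1) + 2·4^2 + 2·4 + 1. Bump = 15686. G_3 = 15685.

12, 107, 1065, 15685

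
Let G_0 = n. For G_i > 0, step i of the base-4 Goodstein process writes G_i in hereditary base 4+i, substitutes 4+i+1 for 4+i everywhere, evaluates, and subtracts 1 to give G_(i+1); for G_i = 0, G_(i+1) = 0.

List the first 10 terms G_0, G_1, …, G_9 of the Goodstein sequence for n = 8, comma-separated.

base 4: 8 = 2·4; at 5: 2·5 = 10; next = 9
base 5: 9 = 5 + 4; at 6: 6 + 4 = 10; next = 9
base 6: 9 = 6 + 3; at 7: 7 + 3 = 10; next = 9
base 7: 9 = 7 + 2; at 8: 8 + 2 = 10; next = 9
base 8: 9 = 8 + 1; at 9: 9 + 1 = 10; next = 9
base 9: 9 = 9; at 10: 10 = 10; next = 9
base 10: 9 = 9; at 11: 9 = 9; next = 8
base 11: 8 = 8; at 12: 8 = 8; next = 7
base 12: 7 = 7; at 13: 7 = 7; next = 6

8, 9, 9, 9, 9, 9, 9, 8, 7, 6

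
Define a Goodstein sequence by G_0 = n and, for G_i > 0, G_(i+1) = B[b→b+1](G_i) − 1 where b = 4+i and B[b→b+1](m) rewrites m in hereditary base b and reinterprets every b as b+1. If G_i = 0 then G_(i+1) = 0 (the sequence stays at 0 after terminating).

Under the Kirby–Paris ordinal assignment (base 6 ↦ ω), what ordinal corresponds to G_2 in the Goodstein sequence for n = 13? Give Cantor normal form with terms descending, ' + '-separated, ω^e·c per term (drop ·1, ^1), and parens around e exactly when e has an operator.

ω·2 + 5

13 —HB4→ 3·4 + 1 —bump→ 3·5 + 1 = 16 —(−1)→ 15
15 —HB5→ 3·5 —bump→ 3·6 = 18 —(−1)→ 17
17 —HB6→ 2·6 + 5 —bump→ 2·7 + 5 = 19 —(−1)→ 18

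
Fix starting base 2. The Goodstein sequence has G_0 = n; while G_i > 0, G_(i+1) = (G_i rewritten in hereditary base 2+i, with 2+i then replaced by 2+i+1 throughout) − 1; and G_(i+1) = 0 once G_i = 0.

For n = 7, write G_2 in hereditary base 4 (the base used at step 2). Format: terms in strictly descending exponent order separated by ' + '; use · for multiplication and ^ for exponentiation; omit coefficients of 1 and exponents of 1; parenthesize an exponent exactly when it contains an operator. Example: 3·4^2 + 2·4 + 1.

4^4 + 3

G_0=7  [base 2] 2^2 + 2 + 1  →[2↦3]→  3^3 + 3 + 1 = 31  −1 ⇒ G_1=30
G_1=30  [base 3] 3^3 + 3  →[3↦4]→  4^4 + 4 = 260  −1 ⇒ G_2=259
G_2=259  [base 4] 4^4 + 3  →[4↦5]→  5^5 + 3 = 3128  −1 ⇒ G_3=3127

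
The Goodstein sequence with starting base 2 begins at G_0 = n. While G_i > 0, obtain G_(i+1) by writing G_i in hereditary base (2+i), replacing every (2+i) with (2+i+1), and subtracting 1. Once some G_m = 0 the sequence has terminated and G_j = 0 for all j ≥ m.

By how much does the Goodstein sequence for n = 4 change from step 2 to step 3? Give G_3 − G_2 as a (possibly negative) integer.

19

i=0: 4 = 2^2 (b=2); 2→3: 3^3 = 27; 27−1 = 26
i=1: 26 = 2·3^2 + 2·3 + 2 (b=3); 3→4: 2·4^2 + 2·4 + 2 = 42; 42−1 = 41
i=2: 41 = 2·4^2 + 2·4 + 1 (b=4); 4→5: 2·5^2 + 2·5 + 1 = 61; 61−1 = 60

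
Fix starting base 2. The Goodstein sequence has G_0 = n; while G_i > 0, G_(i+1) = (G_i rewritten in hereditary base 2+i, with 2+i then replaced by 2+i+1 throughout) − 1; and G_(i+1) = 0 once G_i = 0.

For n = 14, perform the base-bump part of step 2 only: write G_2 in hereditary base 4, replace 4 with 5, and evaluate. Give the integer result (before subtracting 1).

18751

14 —HB2→ 2^(2 + 1) + 2^2 + 2 —bump→ 3^(3 + 1) + 3^3 + 3 = 111 —(−1)→ 110
110 —HB3→ 3^(3 + 1) + 3^3 + 2 —bump→ 4^(4 + 1) + 4^4 + 2 = 1282 —(−1)→ 1281
1281 —HB4→ 4^(4 + 1) + 4^4 + 1 —bump→ 5^(5 + 1) + 5^5 + 1 = 18751 —(−1)→ 18750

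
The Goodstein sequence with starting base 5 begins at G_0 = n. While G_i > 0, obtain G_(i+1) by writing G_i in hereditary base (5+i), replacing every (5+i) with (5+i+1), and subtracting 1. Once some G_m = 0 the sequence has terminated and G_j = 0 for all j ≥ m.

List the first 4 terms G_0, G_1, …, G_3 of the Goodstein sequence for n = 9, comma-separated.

base 5: 9 = 5 + 4; at 6: 6 + 4 = 10; next = 9
base 6: 9 = 6 + 3; at 7: 7 + 3 = 10; next = 9
base 7: 9 = 7 + 2; at 8: 8 + 2 = 10; next = 9

9, 9, 9, 9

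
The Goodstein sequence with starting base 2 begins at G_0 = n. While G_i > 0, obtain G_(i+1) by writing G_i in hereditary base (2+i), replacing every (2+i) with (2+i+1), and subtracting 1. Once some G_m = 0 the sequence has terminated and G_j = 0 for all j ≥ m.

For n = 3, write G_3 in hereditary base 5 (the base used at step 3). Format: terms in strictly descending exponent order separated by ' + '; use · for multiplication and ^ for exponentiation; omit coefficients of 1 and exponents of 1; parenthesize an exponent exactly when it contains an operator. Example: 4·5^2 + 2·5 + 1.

2

G_0=3  [base 2] 2 + 1  →[2↦3]→  3 + 1 = 4  −1 ⇒ G_1=3
G_1=3  [base 3] 3  →[3↦4]→  4 = 4  −1 ⇒ G_2=3
G_2=3  [base 4] 3  →[4↦5]→  3 = 3  −1 ⇒ G_3=2
G_3=2  [base 5] 2  →[5↦6]→  2 = 2  −1 ⇒ G_4=1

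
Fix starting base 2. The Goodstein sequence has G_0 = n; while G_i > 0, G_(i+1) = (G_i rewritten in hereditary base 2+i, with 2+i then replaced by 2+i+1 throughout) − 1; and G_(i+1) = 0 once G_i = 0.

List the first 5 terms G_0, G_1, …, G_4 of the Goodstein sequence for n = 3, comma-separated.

G_0=3  [base 2] 2 + 1  →[2↦3]→  3 + 1 = 4  −1 ⇒ G_1=3
G_1=3  [base 3] 3  →[3↦4]→  4 = 4  −1 ⇒ G_2=3
G_2=3  [base 4] 3  →[4↦5]→  3 = 3  −1 ⇒ G_3=2
G_3=2  [base 5] 2  →[5↦6]→  2 = 2  −1 ⇒ G_4=1

3, 3, 3, 2, 1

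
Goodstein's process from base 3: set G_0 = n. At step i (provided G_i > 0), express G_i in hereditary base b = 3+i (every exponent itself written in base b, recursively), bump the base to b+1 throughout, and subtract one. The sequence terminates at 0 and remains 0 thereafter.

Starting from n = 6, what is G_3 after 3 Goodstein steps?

[0] 6 ≡ 2·3 (base 3). Lift 4: 8. −1: 7.
[1] 7 ≡ 4 + 3 (base 4). Lift 5: 8. −1: 7.
[2] 7 ≡ 5 + 2 (base 5). Lift 6: 8. −1: 7.

7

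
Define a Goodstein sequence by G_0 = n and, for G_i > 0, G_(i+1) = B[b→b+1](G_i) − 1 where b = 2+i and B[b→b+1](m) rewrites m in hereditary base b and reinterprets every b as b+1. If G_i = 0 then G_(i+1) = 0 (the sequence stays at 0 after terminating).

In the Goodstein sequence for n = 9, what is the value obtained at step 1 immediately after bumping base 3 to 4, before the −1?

1024

(0) 9|_2 = 2^(2 + 1) + 1 ↦ 3^(3 + 1) + 1|_3 = 82 ⇒ 81
(1) 81|_3 = 3^(3 + 1) ↦ 4^(4 + 1)|_4 = 1024 ⇒ 1023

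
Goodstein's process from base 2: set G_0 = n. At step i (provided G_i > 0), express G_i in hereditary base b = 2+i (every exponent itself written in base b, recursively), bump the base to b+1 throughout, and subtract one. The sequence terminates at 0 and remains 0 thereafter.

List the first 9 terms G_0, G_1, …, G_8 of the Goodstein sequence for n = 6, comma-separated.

6, 29, 257, 3125, 46655, 98039, 187243, 332147, 555551

[0] 6 ≡ 2^2 + 2 (base 2). Lift 3: 30. −1: 29.
[1] 29 ≡ 3^3 + 2 (base 3). Lift 4: 258. −1: 257.
[2] 257 ≡ 4^4 + 1 (base 4). Lift 5: 3126. −1: 3125.
[3] 3125 ≡ 5^5 (base 5). Lift 6: 46656. −1: 46655.
[4] 46655 ≡ 5·6^5 + 5·6^4 + 5·6^3 + 5·6^2 + 5·6 + 5 (base 6). Lift 7: 98040. −1: 98039.
[5] 98039 ≡ 5·7^5 + 5·7^4 + 5·7^3 + 5·7^2 + 5·7 + 4 (base 7). Lift 8: 187244. −1: 187243.
[6] 187243 ≡ 5·8^5 + 5·8^4 + 5·8^3 + 5·8^2 + 5·8 + 3 (base 8). Lift 9: 332148. −1: 332147.
[7] 332147 ≡ 5·9^5 + 5·9^4 + 5·9^3 + 5·9^2 + 5·9 + 2 (base 9). Lift 10: 555552. −1: 555551.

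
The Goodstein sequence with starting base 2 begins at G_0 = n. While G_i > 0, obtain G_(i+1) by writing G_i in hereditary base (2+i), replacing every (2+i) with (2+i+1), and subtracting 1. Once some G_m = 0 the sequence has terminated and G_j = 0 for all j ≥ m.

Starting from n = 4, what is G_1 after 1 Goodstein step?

G_0=4  [base 2] 2^2  →[2↦3]→  3^3 = 27  −1 ⇒ G_1=26
G_1=26  [base 3] 2·3^2 + 2·3 + 2  →[3↦4]→  2·4^2 + 2·4 + 2 = 42  −1 ⇒ G_2=41

26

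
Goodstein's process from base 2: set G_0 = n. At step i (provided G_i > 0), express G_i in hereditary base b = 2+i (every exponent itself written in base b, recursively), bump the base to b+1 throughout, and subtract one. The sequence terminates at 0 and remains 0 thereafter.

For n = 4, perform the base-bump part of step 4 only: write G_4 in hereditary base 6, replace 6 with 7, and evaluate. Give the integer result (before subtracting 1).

110

base 2: 4 = 2^2; at 3: 3^3 = 27; next = 26
base 3: 26 = 2·3^2 + 2·3 + 2; at 4: 2·4^2 + 2·4 + 2 = 42; next = 41
base 4: 41 = 2·4^2 + 2·4 + 1; at 5: 2·5^2 + 2·5 + 1 = 61; next = 60
base 5: 60 = 2·5^2 + 2·5; at 6: 2·6^2 + 2·6 = 84; next = 83
base 6: 83 = 2·6^2 + 6 + 5; at 7: 2·7^2 + 7 + 5 = 110; next = 109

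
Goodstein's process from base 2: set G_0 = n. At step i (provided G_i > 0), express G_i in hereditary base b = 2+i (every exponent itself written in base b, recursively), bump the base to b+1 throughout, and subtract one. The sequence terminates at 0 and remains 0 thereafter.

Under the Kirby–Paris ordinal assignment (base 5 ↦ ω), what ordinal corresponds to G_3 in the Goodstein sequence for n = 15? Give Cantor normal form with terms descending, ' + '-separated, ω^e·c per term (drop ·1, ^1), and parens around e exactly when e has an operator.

(0) 15|_2 = 2^(2 + 1) + 2^2 + 2 + 1 ↦ 3^(3 + 1) + 3^3 + 3 + 1|_3 = 112 ⇒ 111
(1) 111|_3 = 3^(3 + 1) + 3^3 + 3 ↦ 4^(4 + 1) + 4^4 + 4|_4 = 1284 ⇒ 1283
(2) 1283|_4 = 4^(4 + 1) + 4^4 + 3 ↦ 5^(5 + 1) + 5^5 + 3|_5 = 18753 ⇒ 18752
(3) 18752|_5 = 5^(5 + 1) + 5^5 + 2 ↦ 6^(6 + 1) + 6^6 + 2|_6 = 326594 ⇒ 326593

ω^(ω + 1) + ω^ω + 2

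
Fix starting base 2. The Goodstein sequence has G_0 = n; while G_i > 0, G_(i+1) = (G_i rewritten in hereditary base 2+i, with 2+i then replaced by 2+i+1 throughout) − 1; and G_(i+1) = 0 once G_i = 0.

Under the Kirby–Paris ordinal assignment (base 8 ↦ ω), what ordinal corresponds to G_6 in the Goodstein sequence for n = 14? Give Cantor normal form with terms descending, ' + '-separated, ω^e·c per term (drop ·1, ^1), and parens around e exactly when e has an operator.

ω^(ω + 1) + ω^5·5 + ω^4·5 + ω^3·5 + ω^2·5 + ω·5 + 3

G_0 = 14. HB_2(14) = 2^(2 + 1) + 2^2 + 2. Bump = 111. G_1 = 110.
G_1 = 110. HB_3(110) = 3^(3 + 1) + 3^3 + 2. Bump = 1282. G_2 = 1281.
G_2 = 1281. HB_4(1281) = 4^(4 + 1) + 4^4 + 1. Bump = 18751. G_3 = 18750.
G_3 = 18750. HB_5(18750) = 5^(5 + 1) + 5^5. Bump = 326592. G_4 = 326591.
G_4 = 326591. HB_6(326591) = 6^(6 + 1) + 5·6^5 + 5·6^4 + 5·6^3 + 5·6^2 + 5·6 + 5. Bump = 5862841. G_5 = 5862840.
G_5 = 5862840. HB_7(5862840) = 7^(7 + 1) + 5·7^5 + 5·7^4 + 5·7^3 + 5·7^2 + 5·7 + 4. Bump = 134404972. G_6 = 134404971.
G_6 = 134404971. HB_8(134404971) = 8^(8 + 1) + 5·8^5 + 5·8^4 + 5·8^3 + 5·8^2 + 5·8 + 3. Bump = 3487116549. G_7 = 3487116548.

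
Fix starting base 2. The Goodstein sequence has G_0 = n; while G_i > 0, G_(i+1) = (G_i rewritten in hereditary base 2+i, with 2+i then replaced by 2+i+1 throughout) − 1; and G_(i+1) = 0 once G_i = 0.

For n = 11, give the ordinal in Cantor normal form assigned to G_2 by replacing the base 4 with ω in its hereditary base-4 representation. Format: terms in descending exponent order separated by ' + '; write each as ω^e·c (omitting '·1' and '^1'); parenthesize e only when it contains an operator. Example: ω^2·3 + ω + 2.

ω^(ω + 1) + 3

base 2: 11 = 2^(2 + 1) + 2 + 1; at 3: 3^(3 + 1) + 3 + 1 = 85; next = 84
base 3: 84 = 3^(3 + 1) + 3; at 4: 4^(4 + 1) + 4 = 1028; next = 1027
base 4: 1027 = 4^(4 + 1) + 3; at 5: 5^(5 + 1) + 3 = 15628; next = 15627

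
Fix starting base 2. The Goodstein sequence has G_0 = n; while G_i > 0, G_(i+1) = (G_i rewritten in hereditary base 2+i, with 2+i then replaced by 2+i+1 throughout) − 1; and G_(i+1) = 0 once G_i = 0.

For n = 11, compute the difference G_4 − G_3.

264310

[0] 11 ≡ 2^(2 + 1) + 2 + 1 (base 2). Lift 3: 85. −1: 84.
[1] 84 ≡ 3^(3 + 1) + 3 (base 3). Lift 4: 1028. −1: 1027.
[2] 1027 ≡ 4^(4 + 1) + 3 (base 4). Lift 5: 15628. −1: 15627.
[3] 15627 ≡ 5^(5 + 1) + 2 (base 5). Lift 6: 279938. −1: 279937.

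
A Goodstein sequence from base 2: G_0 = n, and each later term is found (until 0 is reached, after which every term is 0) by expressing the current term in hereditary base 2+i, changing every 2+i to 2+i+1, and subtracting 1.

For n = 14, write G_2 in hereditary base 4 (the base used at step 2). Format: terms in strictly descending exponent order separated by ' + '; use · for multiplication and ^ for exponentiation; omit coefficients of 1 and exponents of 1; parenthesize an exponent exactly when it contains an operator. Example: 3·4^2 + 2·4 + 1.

4^(4 + 1) + 4^4 + 1

14 —HB2→ 2^(2 + 1) + 2^2 + 2 —bump→ 3^(3 + 1) + 3^3 + 3 = 111 —(−1)→ 110
110 —HB3→ 3^(3 + 1) + 3^3 + 2 —bump→ 4^(4 + 1) + 4^4 + 2 = 1282 —(−1)→ 1281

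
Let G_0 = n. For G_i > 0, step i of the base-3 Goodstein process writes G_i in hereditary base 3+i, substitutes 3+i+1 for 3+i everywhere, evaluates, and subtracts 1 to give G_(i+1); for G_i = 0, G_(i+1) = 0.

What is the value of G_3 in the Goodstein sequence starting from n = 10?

[0] 10 ≡ 3^2 + 1 (base 3). Lift 4: 17. −1: 16.
[1] 16 ≡ 4^2 (base 4). Lift 5: 25. −1: 24.
[2] 24 ≡ 4·5 + 4 (base 5). Lift 6: 28. −1: 27.
[3] 27 ≡ 4·6 + 3 (base 6). Lift 7: 31. −1: 30.

27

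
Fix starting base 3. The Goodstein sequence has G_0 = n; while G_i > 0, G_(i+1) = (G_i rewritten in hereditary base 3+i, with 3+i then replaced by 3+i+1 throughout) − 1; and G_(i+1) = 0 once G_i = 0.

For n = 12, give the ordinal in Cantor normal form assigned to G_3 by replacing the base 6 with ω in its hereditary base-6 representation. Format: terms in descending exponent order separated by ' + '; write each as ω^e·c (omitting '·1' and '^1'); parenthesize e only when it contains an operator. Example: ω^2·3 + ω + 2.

ω^2 + 1

G_0=12  [base 3] 3^2 + 3  →[3↦4]→  4^2 + 4 = 20  −1 ⇒ G_1=19
G_1=19  [base 4] 4^2 + 3  →[4↦5]→  5^2 + 3 = 28  −1 ⇒ G_2=27
G_2=27  [base 5] 5^2 + 2  →[5↦6]→  6^2 + 2 = 38  −1 ⇒ G_3=37
G_3=37  [base 6] 6^2 + 1  →[6↦7]→  7^2 + 1 = 50  −1 ⇒ G_4=49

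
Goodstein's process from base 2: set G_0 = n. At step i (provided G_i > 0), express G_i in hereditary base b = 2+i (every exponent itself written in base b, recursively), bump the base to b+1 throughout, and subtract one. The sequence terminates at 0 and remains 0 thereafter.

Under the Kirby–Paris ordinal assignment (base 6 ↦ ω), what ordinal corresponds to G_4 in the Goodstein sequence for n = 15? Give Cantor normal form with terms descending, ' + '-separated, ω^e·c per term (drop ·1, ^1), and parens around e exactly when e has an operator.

15 —HB2→ 2^(2 + 1) + 2^2 + 2 + 1 —bump→ 3^(3 + 1) + 3^3 + 3 + 1 = 112 —(−1)→ 111
111 —HB3→ 3^(3 + 1) + 3^3 + 3 —bump→ 4^(4 + 1) + 4^4 + 4 = 1284 —(−1)→ 1283
1283 —HB4→ 4^(4 + 1) + 4^4 + 3 —bump→ 5^(5 + 1) + 5^5 + 3 = 18753 —(−1)→ 18752
18752 —HB5→ 5^(5 + 1) + 5^5 + 2 —bump→ 6^(6 + 1) + 6^6 + 2 = 326594 —(−1)→ 326593
326593 —HB6→ 6^(6 + 1) + 6^6 + 1 —bump→ 7^(7 + 1) + 7^7 + 1 = 6588345 —(−1)→ 6588344

ω^(ω + 1) + ω^ω + 1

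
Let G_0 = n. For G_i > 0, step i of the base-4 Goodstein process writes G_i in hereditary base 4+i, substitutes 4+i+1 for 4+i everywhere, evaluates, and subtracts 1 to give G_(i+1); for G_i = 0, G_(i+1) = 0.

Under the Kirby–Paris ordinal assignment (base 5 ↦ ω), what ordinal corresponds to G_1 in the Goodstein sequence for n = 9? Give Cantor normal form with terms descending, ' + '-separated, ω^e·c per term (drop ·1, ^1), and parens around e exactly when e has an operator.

ω·2

step 0: 9 = 2·4 + 1; sub 5 for 4: 2·5 + 1; = 11; G_1 = 11−1 = 10
step 1: 10 = 2·5; sub 6 for 5: 2·6; = 12; G_2 = 12−1 = 11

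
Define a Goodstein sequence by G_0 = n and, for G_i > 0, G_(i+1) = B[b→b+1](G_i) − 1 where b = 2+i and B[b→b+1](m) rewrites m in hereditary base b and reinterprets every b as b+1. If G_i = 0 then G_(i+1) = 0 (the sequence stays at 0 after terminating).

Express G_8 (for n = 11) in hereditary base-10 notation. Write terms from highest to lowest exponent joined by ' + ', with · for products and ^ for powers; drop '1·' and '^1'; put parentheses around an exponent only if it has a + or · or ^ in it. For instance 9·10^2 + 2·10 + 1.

7·10^10 + 7·10^7 + 7·10^6 + 7·10^5 + 7·10^4 + 7·10^3 + 7·10^2 + 7·10 + 5

G_0=11  [base 2] 2^(2 + 1) + 2 + 1  →[2↦3]→  3^(3 + 1) + 3 + 1 = 85  −1 ⇒ G_1=84
G_1=84  [base 3] 3^(3 + 1) + 3  →[3↦4]→  4^(4 + 1) + 4 = 1028  −1 ⇒ G_2=1027
G_2=1027  [base 4] 4^(4 + 1) + 3  →[4↦5]→  5^(5 + 1) + 3 = 15628  −1 ⇒ G_3=15627
G_3=15627  [base 5] 5^(5 + 1) + 2  →[5↦6]→  6^(6 + 1) + 2 = 279938  −1 ⇒ G_4=279937
G_4=279937  [base 6] 6^(6 + 1) + 1  →[6↦7]→  7^(7 + 1) + 1 = 5764802  −1 ⇒ G_5=5764801
G_5=5764801  [base 7] 7^(7 + 1)  →[7↦8]→  8^(8 + 1) = 134217728  −1 ⇒ G_6=134217727
G_6=134217727  [base 8] 7·8^8 + 7·8^7 + 7·8^6 + 7·8^5 + 7·8^4 + 7·8^3 + 7·8^2 + 7·8 + 7  →[8↦9]→  7·9^9 + 7·9^7 + 7·9^6 + 7·9^5 + 7·9^4 + 7·9^3 + 7·9^2 + 7·9 + 7 = 2749609303  −1 ⇒ G_7=2749609302
G_7=2749609302  [base 9] 7·9^9 + 7·9^7 + 7·9^6 + 7·9^5 + 7·9^4 + 7·9^3 + 7·9^2 + 7·9 + 6  →[9↦10]→  7·10^10 + 7·10^7 + 7·10^6 + 7·10^5 + 7·10^4 + 7·10^3 + 7·10^2 + 7·10 + 6 = 70077777776  −1 ⇒ G_8=70077777775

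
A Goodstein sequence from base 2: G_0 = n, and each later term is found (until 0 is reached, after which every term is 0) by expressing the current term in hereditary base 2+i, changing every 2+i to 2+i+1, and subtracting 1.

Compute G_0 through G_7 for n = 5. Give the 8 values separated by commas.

5, 27, 255, 467, 775, 1197, 1751, 2454

step 0: 5 = 2^2 + 1; sub 3 for 2: 3^3 + 1; = 28; G_1 = 28−1 = 27
step 1: 27 = 3^3; sub 4 for 3: 4^4; = 256; G_2 = 256−1 = 255
step 2: 255 = 3·4^3 + 3·4^2 + 3·4 + 3; sub 5 for 4: 3·5^3 + 3·5^2 + 3·5 + 3; = 468; G_3 = 468−1 = 467
step 3: 467 = 3·5^3 + 3·5^2 + 3·5 + 2; sub 6 for 5: 3·6^3 + 3·6^2 + 3·6 + 2; = 776; G_4 = 776−1 = 775
step 4: 775 = 3·6^3 + 3·6^2 + 3·6 + 1; sub 7 for 6: 3·7^3 + 3·7^2 + 3·7 + 1; = 1198; G_5 = 1198−1 = 1197
step 5: 1197 = 3·7^3 + 3·7^2 + 3·7; sub 8 for 7: 3·8^3 + 3·8^2 + 3·8; = 1752; G_6 = 1752−1 = 1751
step 6: 1751 = 3·8^3 + 3·8^2 + 2·8 + 7; sub 9 for 8: 3·9^3 + 3·9^2 + 2·9 + 7; = 2455; G_7 = 2455−1 = 2454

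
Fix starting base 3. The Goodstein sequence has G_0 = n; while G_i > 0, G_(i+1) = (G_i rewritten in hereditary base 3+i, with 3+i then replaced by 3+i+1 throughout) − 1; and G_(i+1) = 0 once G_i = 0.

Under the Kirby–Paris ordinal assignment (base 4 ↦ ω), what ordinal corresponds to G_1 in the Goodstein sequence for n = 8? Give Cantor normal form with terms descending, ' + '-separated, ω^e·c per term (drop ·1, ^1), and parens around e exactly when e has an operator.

i=0: 8 = 2·3 + 2 (b=3); 3→4: 2·4 + 2 = 10; 10−1 = 9
i=1: 9 = 2·4 + 1 (b=4); 4→5: 2·5 + 1 = 11; 11−1 = 10

ω·2 + 1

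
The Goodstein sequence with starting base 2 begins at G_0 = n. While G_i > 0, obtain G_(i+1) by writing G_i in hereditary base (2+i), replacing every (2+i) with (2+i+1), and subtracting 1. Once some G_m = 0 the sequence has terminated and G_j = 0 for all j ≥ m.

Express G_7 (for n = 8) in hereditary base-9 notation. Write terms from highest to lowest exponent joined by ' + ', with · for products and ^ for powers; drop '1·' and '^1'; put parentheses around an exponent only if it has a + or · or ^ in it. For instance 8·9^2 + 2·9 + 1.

2·9^9 + 2·9^2 + 9 + 2

G_0=8  [base 2] 2^(2 + 1)  →[2↦3]→  3^(3 + 1) = 81  −1 ⇒ G_1=80
G_1=80  [base 3] 2·3^3 + 2·3^2 + 2·3 + 2  →[3↦4]→  2·4^4 + 2·4^2 + 2·4 + 2 = 554  −1 ⇒ G_2=553
G_2=553  [base 4] 2·4^4 + 2·4^2 + 2·4 + 1  →[4↦5]→  2·5^5 + 2·5^2 + 2·5 + 1 = 6311  −1 ⇒ G_3=6310
G_3=6310  [base 5] 2·5^5 + 2·5^2 + 2·5  →[5↦6]→  2·6^6 + 2·6^2 + 2·6 = 93396  −1 ⇒ G_4=93395
G_4=93395  [base 6] 2·6^6 + 2·6^2 + 6 + 5  →[6↦7]→  2·7^7 + 2·7^2 + 7 + 5 = 1647196  −1 ⇒ G_5=1647195
G_5=1647195  [base 7] 2·7^7 + 2·7^2 + 7 + 4  →[7↦8]→  2·8^8 + 2·8^2 + 8 + 4 = 33554572  −1 ⇒ G_6=33554571
G_6=33554571  [base 8] 2·8^8 + 2·8^2 + 8 + 3  →[8↦9]→  2·9^9 + 2·9^2 + 9 + 3 = 774841152  −1 ⇒ G_7=774841151
G_7=774841151  [base 9] 2·9^9 + 2·9^2 + 9 + 2  →[9↦10]→  2·10^10 + 2·10^2 + 10 + 2 = 20000000212  −1 ⇒ G_8=20000000211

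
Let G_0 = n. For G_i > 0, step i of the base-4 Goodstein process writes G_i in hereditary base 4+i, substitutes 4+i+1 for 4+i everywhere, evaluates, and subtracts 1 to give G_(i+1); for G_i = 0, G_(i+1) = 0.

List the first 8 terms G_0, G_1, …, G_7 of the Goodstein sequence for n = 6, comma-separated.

6, 6, 6, 6, 5, 4, 3, 2

6 —HB4→ 4 + 2 —bump→ 5 + 2 = 7 —(−1)→ 6
6 —HB5→ 5 + 1 —bump→ 6 + 1 = 7 —(−1)→ 6
6 —HB6→ 6 —bump→ 7 = 7 —(−1)→ 6
6 —HB7→ 6 —bump→ 6 = 6 —(−1)→ 5
5 —HB8→ 5 —bump→ 5 = 5 —(−1)→ 4
4 —HB9→ 4 —bump→ 4 = 4 —(−1)→ 3
3 —HB10→ 3 —bump→ 3 = 3 —(−1)→ 2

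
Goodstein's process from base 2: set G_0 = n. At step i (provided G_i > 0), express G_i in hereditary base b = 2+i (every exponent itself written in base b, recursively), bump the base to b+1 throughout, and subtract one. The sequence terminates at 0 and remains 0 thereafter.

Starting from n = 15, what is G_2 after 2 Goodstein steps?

15 —HB2→ 2^(2 + 1) + 2^2 + 2 + 1 —bump→ 3^(3 + 1) + 3^3 + 3 + 1 = 112 —(−1)→ 111
111 —HB3→ 3^(3 + 1) + 3^3 + 3 —bump→ 4^(4 + 1) + 4^4 + 4 = 1284 —(−1)→ 1283
1283 —HB4→ 4^(4 + 1) + 4^4 + 3 —bump→ 5^(5 + 1) + 5^5 + 3 = 18753 —(−1)→ 18752

1283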